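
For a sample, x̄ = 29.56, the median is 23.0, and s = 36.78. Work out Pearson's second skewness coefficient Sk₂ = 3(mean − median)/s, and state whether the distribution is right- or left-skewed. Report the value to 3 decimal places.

Sk₂ = 3(29.56 − 23.0) / 36.78 = 3 × 6.5600 / 36.78
    = 19.6800 / 36.78 ≈ 0.535
Sk₂ > 0 ⇒ mean > median ⇒ right-skewed (positive skew).

0.535, right-skewed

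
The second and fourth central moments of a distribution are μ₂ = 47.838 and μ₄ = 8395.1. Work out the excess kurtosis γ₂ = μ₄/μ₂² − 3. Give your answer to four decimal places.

0.6684

μ₂² = 47.838² = 2288.47424
μ₄/μ₂² = 8395.1 / 2288.47424 = 3.66843
γ₂ = 3.66843 − 3 ≈ 0.6684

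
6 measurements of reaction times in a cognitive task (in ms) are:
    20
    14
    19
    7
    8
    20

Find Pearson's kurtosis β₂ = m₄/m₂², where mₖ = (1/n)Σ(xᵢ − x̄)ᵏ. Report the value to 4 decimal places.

x̄ = 14.6667
Σ(xᵢ − x̄)² = 179.3333 ⇒ m₂ = 29.88889
Σ(xᵢ − x̄)⁴ = 7401.1111 ⇒ m₄ = 1233.51852
m₂² = 893.34568
β₂ = m₄/m₂² = 1233.51852 / 893.34568 ≈ 1.3808

1.3808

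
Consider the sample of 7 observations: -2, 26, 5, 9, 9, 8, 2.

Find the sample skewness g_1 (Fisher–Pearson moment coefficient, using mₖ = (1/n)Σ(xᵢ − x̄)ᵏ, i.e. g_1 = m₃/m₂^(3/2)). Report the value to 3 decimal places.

1.137

x̄ = (-2 + 26 + 5 + 9 + 9 + 8 + 2) / 7 = 8.1429
deviations (xᵢ − x̄): -10.1429, 17.8571, -3.1429, 0.8571, 0.8571, -0.1429, -6.1429
Σ(xᵢ − x̄)² = 470.8571 ⇒ m₂ = 470.8571/7 = 67.26531
Σ(xᵢ − x̄)³ = 4389.1837 ⇒ m₃ = 4389.1837/7 = 627.02624
m₂^(3/2) = 67.26531^(1.5) = 551.67929
g_1 = m₃ / m₂^(3/2) = 627.02624 / 551.67929 ≈ 1.137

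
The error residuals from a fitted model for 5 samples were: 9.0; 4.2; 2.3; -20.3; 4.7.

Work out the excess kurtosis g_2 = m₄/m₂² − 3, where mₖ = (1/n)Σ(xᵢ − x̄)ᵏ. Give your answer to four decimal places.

x̄ = -0.0200
Σ(xᵢ − x̄)² = 538.1080 ⇒ m₂ = 107.62160
Σ(xᵢ − x̄)⁴ = 176611.8734 ⇒ m₄ = 35322.37469
m₂² = 11582.40879
g_2 = m₄/m₂² − 3 = 3.04966 − 3 ≈ 0.0497

0.0497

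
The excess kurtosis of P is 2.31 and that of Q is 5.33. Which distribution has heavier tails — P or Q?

Q

Higher excess kurtosis ⇒ heavier tails relative to the normal distribution.
2.31 vs 5.33: the larger is 5.33, so Q has heavier tails.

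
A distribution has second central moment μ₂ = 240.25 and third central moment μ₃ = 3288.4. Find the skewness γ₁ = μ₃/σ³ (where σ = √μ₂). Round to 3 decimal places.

σ = √μ₂ = √240.25 = 15.50000
σ³ = μ₂^(3/2) = 3723.87500
γ₁ = μ₃/σ³ = 3288.4 / 3723.87500 ≈ 0.883

0.883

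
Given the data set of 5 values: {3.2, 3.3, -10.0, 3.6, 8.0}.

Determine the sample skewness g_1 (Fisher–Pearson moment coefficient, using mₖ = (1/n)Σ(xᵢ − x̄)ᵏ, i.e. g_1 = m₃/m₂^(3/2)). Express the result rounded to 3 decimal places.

x̄ = (3.2 + 3.3 - 10.0 + 3.6 + 8.0) / 5 = 1.6200
deviations (xᵢ − x̄): 1.5800, 1.6800, -11.6200, 1.9800, 6.3800
Σ(xᵢ − x̄)² = 184.9680 ⇒ m₂ = 184.9680/5 = 36.99360
Σ(xᵢ − x̄)³ = -1292.8411 ⇒ m₃ = -1292.8411/5 = -258.56822
m₂^(3/2) = 36.99360^(1.5) = 225.00382
g_1 = m₃ / m₂^(3/2) = -258.56822 / 225.00382 ≈ -1.149

-1.149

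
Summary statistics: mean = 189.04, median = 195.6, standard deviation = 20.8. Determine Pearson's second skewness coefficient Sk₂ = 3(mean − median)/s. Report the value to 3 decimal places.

Sk₂ = 3(189.04 − 195.6) / 20.8 = 3 × -6.5600 / 20.8
    = -19.6800 / 20.8 ≈ -0.946

-0.946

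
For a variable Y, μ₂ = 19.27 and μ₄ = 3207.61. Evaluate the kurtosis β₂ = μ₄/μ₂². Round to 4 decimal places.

8.6381

μ₂² = 19.27² = 371.33290
μ₄/μ₂² = 3207.61 / 371.33290 = 8.63810
β₂ ≈ 8.6381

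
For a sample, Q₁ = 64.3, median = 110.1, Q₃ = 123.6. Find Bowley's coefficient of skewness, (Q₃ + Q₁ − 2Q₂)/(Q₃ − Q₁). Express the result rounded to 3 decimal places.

numerator: Q₃ + Q₁ − 2Q₂ = 123.6 + 64.3 − 2×110.1 = -32.3000
denominator: Q₃ − Q₁ = 123.6 − 64.3 = 59.3000
Bowley skewness = -32.3000 / 59.3000 ≈ -0.545

-0.545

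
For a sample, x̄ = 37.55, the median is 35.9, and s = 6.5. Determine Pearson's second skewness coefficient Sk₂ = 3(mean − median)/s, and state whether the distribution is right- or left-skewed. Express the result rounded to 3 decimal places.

Sk₂ = 3(37.55 − 35.9) / 6.5 = 3 × 1.6500 / 6.5
    = 4.9500 / 6.5 ≈ 0.762
Sk₂ > 0 ⇒ mean > median ⇒ right-skewed (positive skew).

0.762, right-skewed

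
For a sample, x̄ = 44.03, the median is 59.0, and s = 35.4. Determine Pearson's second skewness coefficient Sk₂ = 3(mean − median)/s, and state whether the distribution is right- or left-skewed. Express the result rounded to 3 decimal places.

-1.269, left-skewed

Sk₂ = 3(44.03 − 59.0) / 35.4 = 3 × -14.9700 / 35.4
    = -44.9100 / 35.4 ≈ -1.269
Sk₂ < 0 ⇒ mean < median ⇒ left-skewed (negative skew).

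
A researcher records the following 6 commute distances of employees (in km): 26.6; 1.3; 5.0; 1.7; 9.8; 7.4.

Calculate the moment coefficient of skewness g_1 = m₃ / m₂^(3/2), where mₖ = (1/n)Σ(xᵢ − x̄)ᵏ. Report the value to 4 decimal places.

x̄ = (26.6 + 1.3 + 5.0 + 1.7 + 9.8 + 7.4) / 6 = 8.6333
deviations (xᵢ − x̄): 17.9667, -7.3333, -3.6333, -6.9333, 1.1667, -1.2333
Σ(xᵢ − x̄)² = 440.7333 ⇒ m₂ = 440.7333/6 = 73.45556
Σ(xᵢ − x̄)³ = 5023.7444 ⇒ m₃ = 5023.7444/6 = 837.29074
m₂^(3/2) = 73.45556^(1.5) = 629.55978
g_1 = m₃ / m₂^(3/2) = 837.29074 / 629.55978 ≈ 1.3300

1.3300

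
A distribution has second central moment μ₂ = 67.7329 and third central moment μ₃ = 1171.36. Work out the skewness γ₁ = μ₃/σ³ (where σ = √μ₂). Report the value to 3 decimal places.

2.101

σ = √μ₂ = √67.7329 = 8.23000
σ³ = μ₂^(3/2) = 557.44177
γ₁ = μ₃/σ³ = 1171.36 / 557.44177 ≈ 2.101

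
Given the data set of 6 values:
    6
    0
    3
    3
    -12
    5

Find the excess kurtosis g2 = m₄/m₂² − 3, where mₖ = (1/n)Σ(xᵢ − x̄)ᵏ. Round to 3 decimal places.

x̄ = 0.8333
Σ(xᵢ − x̄)² = 218.8333 ⇒ m₂ = 36.47222
Σ(xᵢ − x̄)⁴ = 28182.8194 ⇒ m₄ = 4697.13657
m₂² = 1330.22299
g2 = m₄/m₂² − 3 = 3.53109 − 3 ≈ 0.531

0.531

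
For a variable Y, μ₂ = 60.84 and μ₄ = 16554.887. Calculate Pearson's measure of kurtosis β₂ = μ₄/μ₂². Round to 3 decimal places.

4.472

μ₂² = 60.84² = 3701.50560
μ₄/μ₂² = 16554.887 / 3701.50560 = 4.47247
β₂ ≈ 4.472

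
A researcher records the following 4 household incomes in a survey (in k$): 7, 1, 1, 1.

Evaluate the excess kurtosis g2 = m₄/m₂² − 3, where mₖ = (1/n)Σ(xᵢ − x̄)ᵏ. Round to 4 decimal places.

x̄ = 2.5000
Σ(xᵢ − x̄)² = 27.0000 ⇒ m₂ = 6.75000
Σ(xᵢ − x̄)⁴ = 425.2500 ⇒ m₄ = 106.31250
m₂² = 45.56250
g2 = m₄/m₂² − 3 = 2.33333 − 3 ≈ -0.6667

-0.6667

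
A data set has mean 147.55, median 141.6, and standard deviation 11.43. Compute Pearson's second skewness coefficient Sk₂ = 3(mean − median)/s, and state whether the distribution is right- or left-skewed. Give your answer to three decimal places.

Sk₂ = 3(147.55 − 141.6) / 11.43 = 3 × 5.9500 / 11.43
    = 17.8500 / 11.43 ≈ 1.562
Sk₂ > 0 ⇒ mean > median ⇒ right-skewed (positive skew).

1.562, right-skewed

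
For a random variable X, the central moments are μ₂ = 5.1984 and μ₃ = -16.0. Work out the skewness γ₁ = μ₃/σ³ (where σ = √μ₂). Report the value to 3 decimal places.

σ = √μ₂ = √5.1984 = 2.28000
σ³ = μ₂^(3/2) = 11.85235
γ₁ = μ₃/σ³ = -16.0 / 11.85235 ≈ -1.350

-1.350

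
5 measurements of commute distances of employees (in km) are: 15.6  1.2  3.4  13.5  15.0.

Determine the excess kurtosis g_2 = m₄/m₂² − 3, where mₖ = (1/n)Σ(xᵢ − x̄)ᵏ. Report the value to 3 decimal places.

-1.733

x̄ = 9.7400
Σ(xᵢ − x̄)² = 189.2720 ⇒ m₂ = 37.85440
Σ(xᵢ − x̄)⁴ = 9079.2805 ⇒ m₄ = 1815.85610
m₂² = 1432.95560
g_2 = m₄/m₂² − 3 = 1.26721 − 3 ≈ -1.733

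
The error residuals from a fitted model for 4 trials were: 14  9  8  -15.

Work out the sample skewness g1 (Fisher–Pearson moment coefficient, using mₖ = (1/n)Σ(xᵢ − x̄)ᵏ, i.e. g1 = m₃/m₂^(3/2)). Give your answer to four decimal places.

-1.0082

x̄ = (14 + 9 + 8 - 15) / 4 = 4.0000
deviations (xᵢ − x̄): 10.0000, 5.0000, 4.0000, -19.0000
Σ(xᵢ − x̄)² = 502.0000 ⇒ m₂ = 502.0000/4 = 125.50000
Σ(xᵢ − x̄)³ = -5670.0000 ⇒ m₃ = -5670.0000/4 = -1417.50000
m₂^(3/2) = 125.50000^(1.5) = 1405.93612
g1 = m₃ / m₂^(3/2) = -1417.50000 / 1405.93612 ≈ -1.0082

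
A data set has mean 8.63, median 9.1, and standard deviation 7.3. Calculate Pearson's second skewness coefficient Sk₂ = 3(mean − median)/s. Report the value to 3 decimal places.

Sk₂ = 3(8.63 − 9.1) / 7.3 = 3 × -0.4700 / 7.3
    = -1.4100 / 7.3 ≈ -0.193

-0.193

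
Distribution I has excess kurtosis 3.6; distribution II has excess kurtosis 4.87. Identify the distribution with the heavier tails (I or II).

Higher excess kurtosis ⇒ heavier tails relative to the normal distribution.
3.6 vs 4.87: the larger is 4.87, so II has heavier tails.

II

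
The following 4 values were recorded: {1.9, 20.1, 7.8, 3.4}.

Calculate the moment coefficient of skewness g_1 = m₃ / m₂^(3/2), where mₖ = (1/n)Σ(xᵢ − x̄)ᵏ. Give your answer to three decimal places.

0.864

x̄ = (1.9 + 20.1 + 7.8 + 3.4) / 4 = 8.3000
deviations (xᵢ − x̄): -6.4000, 11.8000, -0.5000, -4.9000
Σ(xᵢ − x̄)² = 204.4600 ⇒ m₂ = 204.4600/4 = 51.11500
Σ(xᵢ − x̄)³ = 1263.1140 ⇒ m₃ = 1263.1140/4 = 315.77850
m₂^(3/2) = 51.11500^(1.5) = 365.44544
g_1 = m₃ / m₂^(3/2) = 315.77850 / 365.44544 ≈ 0.864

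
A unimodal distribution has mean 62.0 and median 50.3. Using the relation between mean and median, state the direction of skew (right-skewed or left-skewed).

mean − median = 62.0 − 50.3 = 11.7
mean > median ⇒ the longer tail is on the right ⇒ right-skewed (positively skewed).

right-skewed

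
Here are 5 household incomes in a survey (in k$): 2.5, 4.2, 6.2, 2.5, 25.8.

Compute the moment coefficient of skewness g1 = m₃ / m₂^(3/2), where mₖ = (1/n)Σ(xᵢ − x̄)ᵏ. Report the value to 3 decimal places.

1.415

x̄ = (2.5 + 4.2 + 6.2 + 2.5 + 25.8) / 5 = 8.2400
deviations (xᵢ − x̄): -5.7400, -4.0400, -2.0400, -5.7400, 17.5600
Σ(xᵢ − x̄)² = 394.7320 ⇒ m₂ = 394.7320/5 = 78.94640
Σ(xᵢ − x̄)³ = 4962.0218 ⇒ m₃ = 4962.0218/5 = 992.40437
m₂^(3/2) = 78.94640^(1.5) = 701.45287
g1 = m₃ / m₂^(3/2) = 992.40437 / 701.45287 ≈ 1.415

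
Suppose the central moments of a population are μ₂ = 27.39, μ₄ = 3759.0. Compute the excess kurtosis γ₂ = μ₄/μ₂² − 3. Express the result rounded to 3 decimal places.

μ₂² = 27.39² = 750.21210
μ₄/μ₂² = 3759.0 / 750.21210 = 5.01058
γ₂ = 5.01058 − 3 ≈ 2.011

2.011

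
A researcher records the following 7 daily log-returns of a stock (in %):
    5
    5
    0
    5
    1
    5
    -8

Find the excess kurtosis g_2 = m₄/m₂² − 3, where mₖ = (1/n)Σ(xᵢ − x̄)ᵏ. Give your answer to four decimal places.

x̄ = 1.8571
Σ(xᵢ − x̄)² = 140.8571 ⇒ m₂ = 20.12245
Σ(xᵢ − x̄)⁴ = 9843.3994 ⇒ m₄ = 1406.19992
m₂² = 404.91295
g_2 = m₄/m₂² − 3 = 3.47284 − 3 ≈ 0.4728

0.4728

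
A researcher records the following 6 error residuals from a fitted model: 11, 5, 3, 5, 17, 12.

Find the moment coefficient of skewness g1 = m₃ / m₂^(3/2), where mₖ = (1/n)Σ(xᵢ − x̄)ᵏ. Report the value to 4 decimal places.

0.3871

x̄ = (11 + 5 + 3 + 5 + 17 + 12) / 6 = 8.8333
deviations (xᵢ − x̄): 2.1667, -3.8333, -5.8333, -3.8333, 8.1667, 3.1667
Σ(xᵢ − x̄)² = 144.8333 ⇒ m₂ = 144.8333/6 = 24.13889
Σ(xᵢ − x̄)³ = 275.4444 ⇒ m₃ = 275.4444/6 = 45.90741
m₂^(3/2) = 24.13889^(1.5) = 118.59760
g1 = m₃ / m₂^(3/2) = 45.90741 / 118.59760 ≈ 0.3871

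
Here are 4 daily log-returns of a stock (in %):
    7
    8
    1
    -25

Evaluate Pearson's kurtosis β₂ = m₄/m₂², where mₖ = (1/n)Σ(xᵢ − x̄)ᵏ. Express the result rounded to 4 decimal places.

2.2171

x̄ = -2.2500
Σ(xᵢ − x̄)² = 718.7500 ⇒ m₂ = 179.68750
Σ(xᵢ − x̄)⁴ = 286341.5781 ⇒ m₄ = 71585.39453
m₂² = 32287.59766
β₂ = m₄/m₂² = 71585.39453 / 32287.59766 ≈ 2.2171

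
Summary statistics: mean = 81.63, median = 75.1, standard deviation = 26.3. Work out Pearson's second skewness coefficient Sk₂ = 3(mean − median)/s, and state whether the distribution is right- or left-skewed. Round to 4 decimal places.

0.7449, right-skewed

Sk₂ = 3(81.63 − 75.1) / 26.3 = 3 × 6.5300 / 26.3
    = 19.5900 / 26.3 ≈ 0.7449
Sk₂ > 0 ⇒ mean > median ⇒ right-skewed (positive skew).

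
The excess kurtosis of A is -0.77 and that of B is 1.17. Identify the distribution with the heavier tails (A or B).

Higher excess kurtosis ⇒ heavier tails relative to the normal distribution.
-0.77 vs 1.17: the larger is 1.17, so B has heavier tails. (B is leptokurtic — heavier-than-normal tails; the other is platykurtic.)

B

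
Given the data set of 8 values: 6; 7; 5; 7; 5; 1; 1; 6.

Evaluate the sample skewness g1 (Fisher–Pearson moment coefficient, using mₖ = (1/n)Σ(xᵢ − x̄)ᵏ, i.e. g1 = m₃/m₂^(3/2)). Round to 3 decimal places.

-0.833

x̄ = (6 + 7 + 5 + 7 + 5 + 1 + 1 + 6) / 8 = 4.7500
deviations (xᵢ − x̄): 1.2500, 2.2500, 0.2500, 2.2500, 0.2500, -3.7500, -3.7500, 1.2500
Σ(xᵢ − x̄)² = 41.5000 ⇒ m₂ = 41.5000/8 = 5.18750
Σ(xᵢ − x̄)³ = -78.7500 ⇒ m₃ = -78.7500/8 = -9.84375
m₂^(3/2) = 5.18750^(1.5) = 11.81509
g1 = m₃ / m₂^(3/2) = -9.84375 / 11.81509 ≈ -0.833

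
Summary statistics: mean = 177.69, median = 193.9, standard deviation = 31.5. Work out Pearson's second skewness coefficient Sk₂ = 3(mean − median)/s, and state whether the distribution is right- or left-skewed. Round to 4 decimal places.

Sk₂ = 3(177.69 − 193.9) / 31.5 = 3 × -16.2100 / 31.5
    = -48.6300 / 31.5 ≈ -1.5438
Sk₂ < 0 ⇒ mean < median ⇒ left-skewed (negative skew).

-1.5438, left-skewed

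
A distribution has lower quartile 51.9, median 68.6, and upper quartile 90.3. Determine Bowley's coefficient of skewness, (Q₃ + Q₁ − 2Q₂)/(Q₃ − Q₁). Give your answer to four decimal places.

0.1302

numerator: Q₃ + Q₁ − 2Q₂ = 90.3 + 51.9 − 2×68.6 = 5.0000
denominator: Q₃ − Q₁ = 90.3 − 51.9 = 38.4000
Bowley skewness = 5.0000 / 38.4000 ≈ 0.1302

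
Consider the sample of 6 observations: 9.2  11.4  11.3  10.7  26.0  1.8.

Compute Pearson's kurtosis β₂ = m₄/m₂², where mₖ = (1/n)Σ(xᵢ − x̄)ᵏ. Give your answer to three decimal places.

x̄ = 11.7333
Σ(xᵢ − x̄)² = 309.9933 ⇒ m₂ = 51.66556
Σ(xᵢ − x̄)⁴ = 51205.9908 ⇒ m₄ = 8534.33180
m₂² = 2669.32963
β₂ = m₄/m₂² = 8534.33180 / 2669.32963 ≈ 3.197

3.197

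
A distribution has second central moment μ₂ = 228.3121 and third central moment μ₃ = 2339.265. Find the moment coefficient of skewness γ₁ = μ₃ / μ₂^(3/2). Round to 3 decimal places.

σ = √μ₂ = √228.3121 = 15.11000
σ³ = μ₂^(3/2) = 3449.79583
γ₁ = μ₃/σ³ = 2339.265 / 3449.79583 ≈ 0.678

0.678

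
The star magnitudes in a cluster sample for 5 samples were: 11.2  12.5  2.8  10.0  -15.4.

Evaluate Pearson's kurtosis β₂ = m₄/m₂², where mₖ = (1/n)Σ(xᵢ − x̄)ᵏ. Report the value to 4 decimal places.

x̄ = 4.2200
Σ(xᵢ − x̄)² = 537.6480 ⇒ m₂ = 107.52960
Σ(xᵢ − x̄)⁴ = 156376.3097 ⇒ m₄ = 31275.26195
m₂² = 11562.61488
β₂ = m₄/m₂² = 31275.26195 / 11562.61488 ≈ 2.7049

2.7049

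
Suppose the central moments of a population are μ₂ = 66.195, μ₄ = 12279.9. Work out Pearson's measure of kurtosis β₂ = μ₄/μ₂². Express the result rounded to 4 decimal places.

μ₂² = 66.195² = 4381.77802
μ₄/μ₂² = 12279.9 / 4381.77802 = 2.80249
β₂ ≈ 2.8025

2.8025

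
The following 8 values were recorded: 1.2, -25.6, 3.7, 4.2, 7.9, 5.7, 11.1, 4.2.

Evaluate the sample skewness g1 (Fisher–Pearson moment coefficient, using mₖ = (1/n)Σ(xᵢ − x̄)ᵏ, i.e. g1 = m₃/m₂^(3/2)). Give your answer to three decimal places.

x̄ = (1.2 - 25.6 + 3.7 + 4.2 + 7.9 + 5.7 + 11.1 + 4.2) / 8 = 1.5500
deviations (xᵢ − x̄): -0.3500, -27.1500, 2.1500, 2.6500, 6.3500, 4.1500, 9.5500, 2.6500
Σ(xᵢ − x̄)² = 904.6600 ⇒ m₂ = 904.6600/8 = 113.08250
Σ(xᵢ − x̄)³ = -18767.2560 ⇒ m₃ = -18767.2560/8 = -2345.90700
m₂^(3/2) = 113.08250^(1.5) = 1202.52220
g1 = m₃ / m₂^(3/2) = -2345.90700 / 1202.52220 ≈ -1.951

-1.951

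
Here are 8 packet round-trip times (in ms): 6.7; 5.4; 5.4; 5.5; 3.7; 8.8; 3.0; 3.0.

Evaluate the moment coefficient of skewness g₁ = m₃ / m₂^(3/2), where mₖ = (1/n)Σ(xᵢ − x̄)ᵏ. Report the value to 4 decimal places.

0.5238

x̄ = (6.7 + 5.4 + 5.4 + 5.5 + 3.7 + 8.8 + 3.0 + 3.0) / 8 = 5.1875
deviations (xᵢ − x̄): 1.5125, 0.2125, 0.2125, 0.3125, -1.4875, 3.6125, -2.1875, -2.1875
Σ(xᵢ − x̄)² = 27.3088 ⇒ m₂ = 27.3088/8 = 3.41359
Σ(xᵢ − x̄)³ = 26.4271 ⇒ m₃ = 26.4271/8 = 3.30339
m₂^(3/2) = 3.41359^(1.5) = 6.30693
g₁ = m₃ / m₂^(3/2) = 3.30339 / 6.30693 ≈ 0.5238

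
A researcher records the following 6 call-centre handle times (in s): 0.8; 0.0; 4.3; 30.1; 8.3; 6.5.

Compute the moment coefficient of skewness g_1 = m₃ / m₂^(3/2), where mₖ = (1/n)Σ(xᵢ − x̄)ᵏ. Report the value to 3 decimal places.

1.467

x̄ = (0.8 + 0.0 + 4.3 + 30.1 + 8.3 + 6.5) / 6 = 8.3333
deviations (xᵢ − x̄): -7.5333, -8.3333, -4.0333, 21.7667, -0.0333, -1.8333
Σ(xᵢ − x̄)² = 619.6133 ⇒ m₂ = 619.6133/6 = 103.26889
Σ(xᵢ − x̄)³ = 9234.7764 ⇒ m₃ = 9234.7764/6 = 1539.12941
m₂^(3/2) = 103.26889^(1.5) = 1049.43189
g_1 = m₃ / m₂^(3/2) = 1539.12941 / 1049.43189 ≈ 1.467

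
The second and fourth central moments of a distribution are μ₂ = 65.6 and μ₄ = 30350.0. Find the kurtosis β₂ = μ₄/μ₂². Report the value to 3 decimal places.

μ₂² = 65.6² = 4303.36000
μ₄/μ₂² = 30350.0 / 4303.36000 = 7.05263
β₂ ≈ 7.053

7.053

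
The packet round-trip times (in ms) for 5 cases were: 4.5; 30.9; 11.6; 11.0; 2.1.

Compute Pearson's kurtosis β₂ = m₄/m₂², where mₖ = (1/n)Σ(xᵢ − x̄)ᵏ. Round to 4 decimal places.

2.6627

x̄ = 12.0200
Σ(xᵢ − x̄)² = 512.6280 ⇒ m₂ = 102.52560
Σ(xᵢ − x̄)⁴ = 139942.6201 ⇒ m₄ = 27988.52403
m₂² = 10511.49866
β₂ = m₄/m₂² = 27988.52403 / 10511.49866 ≈ 2.6627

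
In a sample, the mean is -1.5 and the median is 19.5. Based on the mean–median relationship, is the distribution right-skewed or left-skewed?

mean − median = -1.5 − 19.5 = -21.0
mean < median ⇒ the longer tail is on the left ⇒ left-skewed (negatively skewed).

left-skewed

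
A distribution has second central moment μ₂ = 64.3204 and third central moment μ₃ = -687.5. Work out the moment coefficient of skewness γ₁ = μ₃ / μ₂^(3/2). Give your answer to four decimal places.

σ = √μ₂ = √64.3204 = 8.02000
σ³ = μ₂^(3/2) = 515.84961
γ₁ = μ₃/σ³ = -687.5 / 515.84961 ≈ -1.3328

-1.3328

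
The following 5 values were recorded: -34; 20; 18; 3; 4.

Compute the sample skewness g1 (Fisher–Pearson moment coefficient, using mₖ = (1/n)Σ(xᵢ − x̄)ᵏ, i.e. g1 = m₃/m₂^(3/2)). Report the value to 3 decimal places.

-1.038

x̄ = (-34 + 20 + 18 + 3 + 4) / 5 = 2.2000
deviations (xᵢ − x̄): -36.2000, 17.8000, 15.8000, 0.8000, 1.8000
Σ(xᵢ − x̄)² = 1880.8000 ⇒ m₂ = 1880.8000/5 = 376.16000
Σ(xᵢ − x̄)³ = -37847.5200 ⇒ m₃ = -37847.5200/5 = -7569.50400
m₂^(3/2) = 376.16000^(1.5) = 7295.56477
g1 = m₃ / m₂^(3/2) = -7569.50400 / 7295.56477 ≈ -1.038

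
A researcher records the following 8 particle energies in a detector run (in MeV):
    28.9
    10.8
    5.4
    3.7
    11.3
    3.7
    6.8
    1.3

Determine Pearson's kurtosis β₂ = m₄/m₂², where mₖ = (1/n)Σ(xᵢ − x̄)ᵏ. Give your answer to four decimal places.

4.4946

x̄ = 8.9875
Σ(xᵢ − x̄)² = 537.8087 ⇒ m₂ = 67.22609
Σ(xᵢ − x̄)⁴ = 162502.0438 ⇒ m₄ = 20312.75548
m₂² = 4519.34768
β₂ = m₄/m₂² = 20312.75548 / 4519.34768 ≈ 4.4946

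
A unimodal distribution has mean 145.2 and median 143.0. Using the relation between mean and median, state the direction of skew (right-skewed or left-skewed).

right-skewed

mean − median = 145.2 − 143.0 = 2.2
mean > median ⇒ the longer tail is on the right ⇒ right-skewed (positively skewed).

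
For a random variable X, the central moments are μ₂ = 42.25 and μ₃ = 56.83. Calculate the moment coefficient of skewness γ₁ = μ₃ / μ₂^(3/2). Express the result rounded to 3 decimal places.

0.207

σ = √μ₂ = √42.25 = 6.50000
σ³ = μ₂^(3/2) = 274.62500
γ₁ = μ₃/σ³ = 56.83 / 274.62500 ≈ 0.207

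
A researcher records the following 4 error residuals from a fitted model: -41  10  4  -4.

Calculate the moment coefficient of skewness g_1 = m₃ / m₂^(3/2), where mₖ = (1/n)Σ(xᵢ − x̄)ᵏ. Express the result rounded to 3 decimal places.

x̄ = (-41 + 10 + 4 - 4) / 4 = -7.7500
deviations (xᵢ − x̄): -33.2500, 17.7500, 11.7500, 3.7500
Σ(xᵢ − x̄)² = 1572.7500 ⇒ m₂ = 1572.7500/4 = 393.18750
Σ(xᵢ − x̄)³ = -29492.6250 ⇒ m₃ = -29492.6250/4 = -7373.15625
m₂^(3/2) = 393.18750^(1.5) = 7796.49768
g_1 = m₃ / m₂^(3/2) = -7373.15625 / 7796.49768 ≈ -0.946

-0.946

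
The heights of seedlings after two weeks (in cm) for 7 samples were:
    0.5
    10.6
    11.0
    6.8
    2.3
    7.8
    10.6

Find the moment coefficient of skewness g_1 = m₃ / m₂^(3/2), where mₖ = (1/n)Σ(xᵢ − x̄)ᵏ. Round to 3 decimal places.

x̄ = (0.5 + 10.6 + 11.0 + 6.8 + 2.3 + 7.8 + 10.6) / 7 = 7.0857
deviations (xᵢ − x̄): -6.5857, 3.5143, 3.9143, -0.2857, -4.7857, 0.7143, 3.5143
Σ(xᵢ − x̄)² = 106.8886 ⇒ m₂ = 106.8886/7 = 15.26980
Σ(xᵢ − x̄)³ = -248.1220 ⇒ m₃ = -248.1220/7 = -35.44601
m₂^(3/2) = 15.26980^(1.5) = 59.66915
g_1 = m₃ / m₂^(3/2) = -35.44601 / 59.66915 ≈ -0.594

-0.594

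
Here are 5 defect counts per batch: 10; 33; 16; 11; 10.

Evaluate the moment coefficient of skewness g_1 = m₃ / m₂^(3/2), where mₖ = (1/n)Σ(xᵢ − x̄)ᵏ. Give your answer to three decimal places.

1.284

x̄ = (10 + 33 + 16 + 11 + 10) / 5 = 16.0000
deviations (xᵢ − x̄): -6.0000, 17.0000, 0.0000, -5.0000, -6.0000
Σ(xᵢ − x̄)² = 386.0000 ⇒ m₂ = 386.0000/5 = 77.20000
Σ(xᵢ − x̄)³ = 4356.0000 ⇒ m₃ = 4356.0000/5 = 871.20000
m₂^(3/2) = 77.20000^(1.5) = 678.30646
g_1 = m₃ / m₂^(3/2) = 871.20000 / 678.30646 ≈ 1.284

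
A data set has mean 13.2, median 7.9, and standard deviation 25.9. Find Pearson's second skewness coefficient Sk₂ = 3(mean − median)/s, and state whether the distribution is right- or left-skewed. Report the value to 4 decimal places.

Sk₂ = 3(13.2 − 7.9) / 25.9 = 3 × 5.3000 / 25.9
    = 15.9000 / 25.9 ≈ 0.6139
Sk₂ > 0 ⇒ mean > median ⇒ right-skewed (positive skew).

0.6139, right-skewed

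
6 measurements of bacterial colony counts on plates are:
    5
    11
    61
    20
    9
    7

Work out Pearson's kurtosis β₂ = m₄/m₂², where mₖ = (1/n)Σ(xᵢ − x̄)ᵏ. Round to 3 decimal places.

3.766

x̄ = 18.8333
Σ(xᵢ − x̄)² = 2268.8333 ⇒ m₂ = 378.13889
Σ(xᵢ − x̄)⁴ = 3230726.4861 ⇒ m₄ = 538454.41435
m₂² = 142989.01929
β₂ = m₄/m₂² = 538454.41435 / 142989.01929 ≈ 3.766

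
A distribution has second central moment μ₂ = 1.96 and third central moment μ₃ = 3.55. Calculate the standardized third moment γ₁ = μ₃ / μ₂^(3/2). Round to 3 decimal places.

σ = √μ₂ = √1.96 = 1.40000
σ³ = μ₂^(3/2) = 2.74400
γ₁ = μ₃/σ³ = 3.55 / 2.74400 ≈ 1.294

1.294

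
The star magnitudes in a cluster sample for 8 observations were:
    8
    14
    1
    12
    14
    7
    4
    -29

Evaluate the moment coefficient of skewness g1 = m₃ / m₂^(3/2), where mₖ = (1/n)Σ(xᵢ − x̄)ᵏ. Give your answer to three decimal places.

-1.798

x̄ = (8 + 14 + 1 + 12 + 14 + 7 + 4 - 29) / 8 = 3.8750
deviations (xᵢ − x̄): 4.1250, 10.1250, -2.8750, 8.1250, 10.1250, 3.1250, 0.1250, -32.8750
Σ(xᵢ − x̄)² = 1386.8750 ⇒ m₂ = 1386.8750/8 = 173.35938
Σ(xᵢ − x̄)³ = -32840.9063 ⇒ m₃ = -32840.9063/8 = -4105.11328
m₂^(3/2) = 173.35938^(1.5) = 2282.55367
g1 = m₃ / m₂^(3/2) = -4105.11328 / 2282.55367 ≈ -1.798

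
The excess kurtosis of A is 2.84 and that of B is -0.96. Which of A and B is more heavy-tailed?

A

Higher excess kurtosis ⇒ heavier tails relative to the normal distribution.
2.84 vs -0.96: the larger is 2.84, so A has heavier tails. (A is leptokurtic — heavier-than-normal tails; the other is platykurtic.)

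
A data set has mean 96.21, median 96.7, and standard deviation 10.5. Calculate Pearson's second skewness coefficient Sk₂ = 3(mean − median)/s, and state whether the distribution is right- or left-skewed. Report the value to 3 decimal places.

-0.140, left-skewed

Sk₂ = 3(96.21 − 96.7) / 10.5 = 3 × -0.4900 / 10.5
    = -1.4700 / 10.5 ≈ -0.140
Sk₂ < 0 ⇒ mean < median ⇒ left-skewed (negative skew).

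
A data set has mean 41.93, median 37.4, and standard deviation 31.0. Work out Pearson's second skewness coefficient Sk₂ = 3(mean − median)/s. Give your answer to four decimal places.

0.4384

Sk₂ = 3(41.93 − 37.4) / 31.0 = 3 × 4.5300 / 31.0
    = 13.5900 / 31.0 ≈ 0.4384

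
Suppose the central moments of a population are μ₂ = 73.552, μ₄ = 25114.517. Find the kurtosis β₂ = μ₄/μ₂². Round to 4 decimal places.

4.6423

μ₂² = 73.552² = 5409.89670
μ₄/μ₂² = 25114.517 / 5409.89670 = 4.64233
β₂ ≈ 4.6423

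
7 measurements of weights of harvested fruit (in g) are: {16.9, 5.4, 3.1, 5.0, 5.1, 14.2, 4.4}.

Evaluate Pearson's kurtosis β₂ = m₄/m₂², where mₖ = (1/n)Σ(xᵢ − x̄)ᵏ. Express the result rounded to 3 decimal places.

x̄ = 7.7286
Σ(xᵢ − x̄)² = 178.2743 ⇒ m₂ = 25.46776
Σ(xᵢ − x̄)⁴ = 9543.5301 ⇒ m₄ = 1363.36144
m₂² = 648.60655
β₂ = m₄/m₂² = 1363.36144 / 648.60655 ≈ 2.102

2.102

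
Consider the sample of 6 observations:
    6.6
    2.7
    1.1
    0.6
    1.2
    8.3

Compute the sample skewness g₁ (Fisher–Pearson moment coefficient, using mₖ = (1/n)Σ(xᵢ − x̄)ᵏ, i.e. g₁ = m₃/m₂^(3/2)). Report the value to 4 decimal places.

x̄ = (6.6 + 2.7 + 1.1 + 0.6 + 1.2 + 8.3) / 6 = 3.4167
deviations (xᵢ − x̄): 3.1833, -0.7167, -2.3167, -2.8167, -2.2167, 4.8833
Σ(xᵢ − x̄)² = 52.7083 ⇒ m₂ = 52.7083/6 = 8.78472
Σ(xᵢ − x̄)³ = 102.6716 ⇒ m₃ = 102.6716/6 = 17.11193
m₂^(3/2) = 8.78472^(1.5) = 26.03707
g₁ = m₃ / m₂^(3/2) = 17.11193 / 26.03707 ≈ 0.6572

0.6572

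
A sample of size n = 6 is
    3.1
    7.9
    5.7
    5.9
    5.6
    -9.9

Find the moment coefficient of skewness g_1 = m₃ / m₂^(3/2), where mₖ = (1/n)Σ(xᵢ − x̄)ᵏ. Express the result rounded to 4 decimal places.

-1.5768

x̄ = (3.1 + 7.9 + 5.7 + 5.9 + 5.6 - 9.9) / 6 = 3.0500
deviations (xᵢ − x̄): 0.0500, 4.8500, 2.6500, 2.8500, 2.5500, -12.9500
Σ(xᵢ − x̄)² = 212.8750 ⇒ m₂ = 212.8750/6 = 35.47917
Σ(xᵢ − x̄)³ = -1999.3230 ⇒ m₃ = -1999.3230/6 = -333.22050
m₂^(3/2) = 35.47917^(1.5) = 211.32950
g_1 = m₃ / m₂^(3/2) = -333.22050 / 211.32950 ≈ -1.5768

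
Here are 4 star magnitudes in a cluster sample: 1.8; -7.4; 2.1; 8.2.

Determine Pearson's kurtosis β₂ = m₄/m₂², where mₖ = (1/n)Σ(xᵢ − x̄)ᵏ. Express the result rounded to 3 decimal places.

2.036

x̄ = 1.1750
Σ(xᵢ − x̄)² = 124.1275 ⇒ m₂ = 31.03187
Σ(xᵢ − x̄)⁴ = 7843.1217 ⇒ m₄ = 1960.78042
m₂² = 962.97727
β₂ = m₄/m₂² = 1960.78042 / 962.97727 ≈ 2.036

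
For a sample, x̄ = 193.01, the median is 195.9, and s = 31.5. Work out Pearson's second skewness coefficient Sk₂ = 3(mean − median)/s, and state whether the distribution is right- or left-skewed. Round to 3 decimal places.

-0.275, left-skewed

Sk₂ = 3(193.01 − 195.9) / 31.5 = 3 × -2.8900 / 31.5
    = -8.6700 / 31.5 ≈ -0.275
Sk₂ < 0 ⇒ mean < median ⇒ left-skewed (negative skew).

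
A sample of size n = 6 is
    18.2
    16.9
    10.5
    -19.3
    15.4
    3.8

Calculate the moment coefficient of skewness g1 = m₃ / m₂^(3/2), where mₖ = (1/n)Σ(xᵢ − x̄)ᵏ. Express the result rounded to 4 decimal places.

-1.3029

x̄ = (18.2 + 16.9 + 10.5 - 19.3 + 15.4 + 3.8) / 6 = 7.5833
deviations (xᵢ − x̄): 10.6167, 9.3167, 2.9167, -26.8833, 7.8167, -3.7833
Σ(xᵢ − x̄)² = 1006.1483 ⇒ m₂ = 1006.1483/6 = 167.69139
Σ(xᵢ − x̄)³ = -16975.3596 ⇒ m₃ = -16975.3596/6 = -2829.22659
m₂^(3/2) = 167.69139^(1.5) = 2171.53155
g1 = m₃ / m₂^(3/2) = -2829.22659 / 2171.53155 ≈ -1.3029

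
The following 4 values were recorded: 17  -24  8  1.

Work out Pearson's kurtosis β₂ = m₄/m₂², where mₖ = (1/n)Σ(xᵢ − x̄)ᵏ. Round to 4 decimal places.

2.0281

x̄ = 0.5000
Σ(xᵢ − x̄)² = 929.0000 ⇒ m₂ = 232.25000
Σ(xᵢ − x̄)⁴ = 437584.2500 ⇒ m₄ = 109396.06250
m₂² = 53940.06250
β₂ = m₄/m₂² = 109396.06250 / 53940.06250 ≈ 2.0281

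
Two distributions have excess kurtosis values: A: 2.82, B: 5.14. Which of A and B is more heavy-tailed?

Higher excess kurtosis ⇒ heavier tails relative to the normal distribution.
2.82 vs 5.14: the larger is 5.14, so B has heavier tails.

B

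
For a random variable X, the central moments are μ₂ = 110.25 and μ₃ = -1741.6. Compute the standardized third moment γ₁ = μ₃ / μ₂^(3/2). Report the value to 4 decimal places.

σ = √μ₂ = √110.25 = 10.50000
σ³ = μ₂^(3/2) = 1157.62500
γ₁ = μ₃/σ³ = -1741.6 / 1157.62500 ≈ -1.5045

-1.5045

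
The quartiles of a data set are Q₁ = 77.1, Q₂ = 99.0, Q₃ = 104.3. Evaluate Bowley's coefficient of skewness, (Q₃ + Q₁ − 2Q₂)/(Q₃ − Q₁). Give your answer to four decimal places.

numerator: Q₃ + Q₁ − 2Q₂ = 104.3 + 77.1 − 2×99.0 = -16.6000
denominator: Q₃ − Q₁ = 104.3 − 77.1 = 27.2000
Bowley skewness = -16.6000 / 27.2000 ≈ -0.6103

-0.6103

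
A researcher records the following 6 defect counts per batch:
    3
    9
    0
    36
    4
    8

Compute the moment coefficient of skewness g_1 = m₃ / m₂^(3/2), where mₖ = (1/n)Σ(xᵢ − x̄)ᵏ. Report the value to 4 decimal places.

1.5386

x̄ = (3 + 9 + 0 + 36 + 4 + 8) / 6 = 10.0000
deviations (xᵢ − x̄): -7.0000, -1.0000, -10.0000, 26.0000, -6.0000, -2.0000
Σ(xᵢ − x̄)² = 866.0000 ⇒ m₂ = 866.0000/6 = 144.33333
Σ(xᵢ − x̄)³ = 16008.0000 ⇒ m₃ = 16008.0000/6 = 2668.00000
m₂^(3/2) = 144.33333^(1.5) = 1734.00347
g_1 = m₃ / m₂^(3/2) = 2668.00000 / 1734.00347 ≈ 1.5386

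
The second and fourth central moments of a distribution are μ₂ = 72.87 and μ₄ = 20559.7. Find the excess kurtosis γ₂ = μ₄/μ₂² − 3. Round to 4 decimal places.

0.8719

μ₂² = 72.87² = 5310.03690
μ₄/μ₂² = 20559.7 / 5310.03690 = 3.87186
γ₂ = 3.87186 − 3 ≈ 0.8719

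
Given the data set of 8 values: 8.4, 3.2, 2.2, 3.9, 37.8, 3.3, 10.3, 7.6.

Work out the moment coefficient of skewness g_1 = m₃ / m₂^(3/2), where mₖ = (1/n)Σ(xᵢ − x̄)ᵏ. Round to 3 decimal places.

2.002

x̄ = (8.4 + 3.2 + 2.2 + 3.9 + 37.8 + 3.3 + 10.3 + 7.6) / 8 = 9.5875
deviations (xᵢ − x̄): -1.1875, -6.3875, -7.3875, -5.6875, 28.2125, -6.2875, 0.7125, -1.9875
Σ(xᵢ − x̄)² = 969.0688 ⇒ m₂ = 969.0688/8 = 121.13359
Σ(xᵢ − x̄)³ = 21350.1151 ⇒ m₃ = 21350.1151/8 = 2668.76439
m₂^(3/2) = 121.13359^(1.5) = 1333.20491
g_1 = m₃ / m₂^(3/2) = 2668.76439 / 1333.20491 ≈ 2.002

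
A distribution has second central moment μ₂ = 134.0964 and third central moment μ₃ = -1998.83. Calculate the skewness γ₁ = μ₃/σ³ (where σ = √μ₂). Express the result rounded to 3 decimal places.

σ = √μ₂ = √134.0964 = 11.58000
σ³ = μ₂^(3/2) = 1552.83631
γ₁ = μ₃/σ³ = -1998.83 / 1552.83631 ≈ -1.287

-1.287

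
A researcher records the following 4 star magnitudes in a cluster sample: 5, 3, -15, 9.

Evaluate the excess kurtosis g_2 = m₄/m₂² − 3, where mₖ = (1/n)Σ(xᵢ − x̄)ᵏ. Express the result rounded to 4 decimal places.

x̄ = 0.5000
Σ(xᵢ − x̄)² = 339.0000 ⇒ m₂ = 84.75000
Σ(xᵢ − x̄)⁴ = 63389.2500 ⇒ m₄ = 15847.31250
m₂² = 7182.56250
g_2 = m₄/m₂² − 3 = 2.20636 − 3 ≈ -0.7936

-0.7936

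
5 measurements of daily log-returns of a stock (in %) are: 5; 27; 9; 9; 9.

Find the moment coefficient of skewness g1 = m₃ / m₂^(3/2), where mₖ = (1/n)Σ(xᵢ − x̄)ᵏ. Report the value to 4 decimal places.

x̄ = (5 + 27 + 9 + 9 + 9) / 5 = 11.8000
deviations (xᵢ − x̄): -6.8000, 15.2000, -2.8000, -2.8000, -2.8000
Σ(xᵢ − x̄)² = 300.8000 ⇒ m₂ = 300.8000/5 = 60.16000
Σ(xᵢ − x̄)³ = 3131.5200 ⇒ m₃ = 3131.5200/5 = 626.30400
m₂^(3/2) = 60.16000^(1.5) = 466.61827
g1 = m₃ / m₂^(3/2) = 626.30400 / 466.61827 ≈ 1.3422

1.3422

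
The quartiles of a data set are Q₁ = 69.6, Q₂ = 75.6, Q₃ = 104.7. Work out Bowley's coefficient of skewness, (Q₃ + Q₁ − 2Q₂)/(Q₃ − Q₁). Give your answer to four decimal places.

numerator: Q₃ + Q₁ − 2Q₂ = 104.7 + 69.6 − 2×75.6 = 23.1000
denominator: Q₃ − Q₁ = 104.7 − 69.6 = 35.1000
Bowley skewness = 23.1000 / 35.1000 ≈ 0.6581

0.6581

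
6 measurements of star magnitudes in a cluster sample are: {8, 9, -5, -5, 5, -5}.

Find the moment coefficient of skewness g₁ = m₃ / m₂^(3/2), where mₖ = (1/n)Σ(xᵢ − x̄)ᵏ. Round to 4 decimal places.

x̄ = (8 + 9 - 5 - 5 + 5 - 5) / 6 = 1.1667
deviations (xᵢ − x̄): 6.8333, 7.8333, -6.1667, -6.1667, 3.8333, -6.1667
Σ(xᵢ − x̄)² = 236.8333 ⇒ m₂ = 236.8333/6 = 39.47222
Σ(xᵢ − x̄)³ = 152.5556 ⇒ m₃ = 152.5556/6 = 25.42593
m₂^(3/2) = 39.47222^(1.5) = 247.99183
g₁ = m₃ / m₂^(3/2) = 25.42593 / 247.99183 ≈ 0.1025

0.1025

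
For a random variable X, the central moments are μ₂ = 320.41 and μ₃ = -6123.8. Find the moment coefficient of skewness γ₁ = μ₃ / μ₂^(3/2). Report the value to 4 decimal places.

-1.0677

σ = √μ₂ = √320.41 = 17.90000
σ³ = μ₂^(3/2) = 5735.33900
γ₁ = μ₃/σ³ = -6123.8 / 5735.33900 ≈ -1.0677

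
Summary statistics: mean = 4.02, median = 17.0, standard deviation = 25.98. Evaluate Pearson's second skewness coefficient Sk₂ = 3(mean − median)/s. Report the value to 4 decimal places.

-1.4988

Sk₂ = 3(4.02 − 17.0) / 25.98 = 3 × -12.9800 / 25.98
    = -38.9400 / 25.98 ≈ -1.4988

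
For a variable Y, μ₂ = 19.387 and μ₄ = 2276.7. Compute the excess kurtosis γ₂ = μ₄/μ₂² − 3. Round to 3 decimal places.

3.057

μ₂² = 19.387² = 375.85577
μ₄/μ₂² = 2276.7 / 375.85577 = 6.05738
γ₂ = 6.05738 − 3 ≈ 3.057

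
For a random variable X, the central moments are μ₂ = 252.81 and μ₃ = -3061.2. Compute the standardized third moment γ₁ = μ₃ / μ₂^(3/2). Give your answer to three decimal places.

-0.762

σ = √μ₂ = √252.81 = 15.90000
σ³ = μ₂^(3/2) = 4019.67900
γ₁ = μ₃/σ³ = -3061.2 / 4019.67900 ≈ -0.762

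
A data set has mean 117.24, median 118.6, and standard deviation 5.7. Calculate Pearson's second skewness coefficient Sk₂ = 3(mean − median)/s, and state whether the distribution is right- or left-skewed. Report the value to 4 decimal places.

-0.7158, left-skewed

Sk₂ = 3(117.24 − 118.6) / 5.7 = 3 × -1.3600 / 5.7
    = -4.0800 / 5.7 ≈ -0.7158
Sk₂ < 0 ⇒ mean < median ⇒ left-skewed (negative skew).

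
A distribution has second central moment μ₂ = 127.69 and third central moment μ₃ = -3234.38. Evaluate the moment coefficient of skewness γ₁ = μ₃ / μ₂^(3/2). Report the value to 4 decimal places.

σ = √μ₂ = √127.69 = 11.30000
σ³ = μ₂^(3/2) = 1442.89700
γ₁ = μ₃/σ³ = -3234.38 / 1442.89700 ≈ -2.2416

-2.2416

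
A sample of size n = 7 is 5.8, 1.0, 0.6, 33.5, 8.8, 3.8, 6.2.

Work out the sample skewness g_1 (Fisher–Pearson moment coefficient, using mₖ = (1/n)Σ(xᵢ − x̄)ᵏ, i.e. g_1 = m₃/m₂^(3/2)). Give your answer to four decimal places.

x̄ = (5.8 + 1.0 + 0.6 + 33.5 + 8.8 + 3.8 + 6.2) / 7 = 8.5286
deviations (xᵢ − x̄): -2.7286, -7.5286, -7.9286, 24.9714, 0.2714, -4.7286, -2.3286
Σ(xᵢ − x̄)² = 778.4143 ⇒ m₂ = 778.4143/7 = 111.20204
Σ(xᵢ − x̄)³ = 14507.7186 ⇒ m₃ = 14507.7186/7 = 2072.53123
m₂^(3/2) = 111.20204^(1.5) = 1172.65197
g_1 = m₃ / m₂^(3/2) = 2072.53123 / 1172.65197 ≈ 1.7674

1.7674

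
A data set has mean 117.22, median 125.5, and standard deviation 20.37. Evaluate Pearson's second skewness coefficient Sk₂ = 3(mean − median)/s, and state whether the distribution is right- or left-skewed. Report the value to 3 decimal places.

-1.219, left-skewed

Sk₂ = 3(117.22 − 125.5) / 20.37 = 3 × -8.2800 / 20.37
    = -24.8400 / 20.37 ≈ -1.219
Sk₂ < 0 ⇒ mean < median ⇒ left-skewed (negative skew).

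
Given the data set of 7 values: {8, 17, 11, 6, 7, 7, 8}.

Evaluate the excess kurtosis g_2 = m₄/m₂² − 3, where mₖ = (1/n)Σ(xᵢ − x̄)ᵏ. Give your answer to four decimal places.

x̄ = 9.1429
Σ(xᵢ − x̄)² = 86.8571 ⇒ m₂ = 12.40816
Σ(xᵢ − x̄)⁴ = 3966.2157 ⇒ m₄ = 566.60225
m₂² = 153.96252
g_2 = m₄/m₂² − 3 = 3.68013 − 3 ≈ 0.6801

0.6801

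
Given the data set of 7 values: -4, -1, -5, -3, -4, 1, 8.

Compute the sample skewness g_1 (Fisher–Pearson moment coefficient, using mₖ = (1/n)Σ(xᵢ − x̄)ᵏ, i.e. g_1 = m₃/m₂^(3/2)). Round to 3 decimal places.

1.289

x̄ = (-4 - 1 - 5 - 3 - 4 + 1 + 8) / 7 = -1.1429
deviations (xᵢ − x̄): -2.8571, 0.1429, -3.8571, -1.8571, -2.8571, 2.1429, 9.1429
Σ(xᵢ − x̄)² = 122.8571 ⇒ m₂ = 122.8571/7 = 17.55102
Σ(xᵢ − x̄)³ = 663.6735 ⇒ m₃ = 663.6735/7 = 94.81050
m₂^(3/2) = 17.55102^(1.5) = 73.52814
g_1 = m₃ / m₂^(3/2) = 94.81050 / 73.52814 ≈ 1.289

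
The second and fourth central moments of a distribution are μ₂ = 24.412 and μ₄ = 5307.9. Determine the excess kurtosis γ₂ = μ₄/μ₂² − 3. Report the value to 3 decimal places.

5.907

μ₂² = 24.412² = 595.94574
μ₄/μ₂² = 5307.9 / 595.94574 = 8.90668
γ₂ = 8.90668 − 3 ≈ 5.907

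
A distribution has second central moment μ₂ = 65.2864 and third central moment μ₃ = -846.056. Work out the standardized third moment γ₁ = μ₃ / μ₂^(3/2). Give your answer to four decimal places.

σ = √μ₂ = √65.2864 = 8.08000
σ³ = μ₂^(3/2) = 527.51411
γ₁ = μ₃/σ³ = -846.056 / 527.51411 ≈ -1.6039

-1.6039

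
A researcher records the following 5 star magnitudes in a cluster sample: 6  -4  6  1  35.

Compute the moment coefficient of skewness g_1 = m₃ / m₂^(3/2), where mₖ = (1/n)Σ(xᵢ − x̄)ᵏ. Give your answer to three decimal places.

x̄ = (6 - 4 + 6 + 1 + 35) / 5 = 8.8000
deviations (xᵢ − x̄): -2.8000, -12.8000, -2.8000, -7.8000, 26.2000
Σ(xᵢ − x̄)² = 926.8000 ⇒ m₂ = 926.8000/5 = 185.36000
Σ(xᵢ − x̄)³ = 15369.1200 ⇒ m₃ = 15369.1200/5 = 3073.82400
m₂^(3/2) = 185.36000^(1.5) = 2523.62041
g_1 = m₃ / m₂^(3/2) = 3073.82400 / 2523.62041 ≈ 1.218

1.218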